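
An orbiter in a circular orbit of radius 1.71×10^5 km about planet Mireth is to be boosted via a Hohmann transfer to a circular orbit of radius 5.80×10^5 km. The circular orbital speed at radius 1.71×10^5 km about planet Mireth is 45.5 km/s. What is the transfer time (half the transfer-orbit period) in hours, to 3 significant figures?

t = 10.7 hours

From the circular-orbit relation v² = μ/r at r = 1.71×10^5 km: μ = v²r = (45.5)² × 1.71×10^5 = 3.54013×10^8 km³/s².
Transfer-ellipse semi-major axis a_t = (r₁ + r₂)/2 = (1.710×10^5 + 5.800×10^5)/2 = 3.755×10^5 km.
Half the transfer-orbit period gives t = π√(a_t³/μ) = 38420 s.
Converting: 38420 s ÷ 3600 s/hour = 10.7 hours.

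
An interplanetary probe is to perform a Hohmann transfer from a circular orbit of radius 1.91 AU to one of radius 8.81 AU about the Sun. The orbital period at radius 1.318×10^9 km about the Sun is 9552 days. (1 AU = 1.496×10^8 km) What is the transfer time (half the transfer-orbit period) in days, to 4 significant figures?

t = 2266 days

From Kepler's third law T² = 4π²r³/μ at r = 1.318×10^9 km, T = 9552 days = 9552 × 86400 s = 8.252928×10^8 s: μ = 4π²r³/T² = 1.32706×10^11 km³/s².
In km: r₁ = 1.91 × 1.496×10^8 = 2.85736×10^8 km; r₂ = 8.81 × 1.496×10^8 = 1.317976×10^9 km.
The Hohmann ellipse has a_t = (r₁ + r₂)/2 = 8.01856×10^8 km.
By Kepler's third law the transfer-orbit period is T = 2π√(a_t³/μ), so t = T/2 = 1.958×10^8 s.
Converting: 1.958×10^8 s ÷ 86400 s/day = 2266 days.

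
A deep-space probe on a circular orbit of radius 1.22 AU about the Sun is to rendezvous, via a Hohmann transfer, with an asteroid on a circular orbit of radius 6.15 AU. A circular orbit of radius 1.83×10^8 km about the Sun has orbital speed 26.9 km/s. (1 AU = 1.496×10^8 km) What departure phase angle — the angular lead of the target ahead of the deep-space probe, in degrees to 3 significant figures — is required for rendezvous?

φ = 96.5°

From the circular-orbit relation v² = μ/r at r = 1.83×10^8 km: μ = v²r = (26.9)² × 1.83×10^8 = 1.32421×10^11 km³/s².
In km: r₁ = 1.22 × 1.496×10^8 = 1.82512×10^8 km; r₂ = 6.15 × 1.496×10^8 = 9.2004×10^8 km.
Semi-major axis of the transfer orbit: a_t = (1.82512×10^8 + 9.2004×10^8)/2 = 5.51276×10^8 km.
The half-period of the transfer ellipse is t = π√(a_t³/μ) = 1.1174×10^8 s.
Target angular speed ω₂ = √(μ/r₂³) = 1.3040×10^-8 rad/s.
Angle swept by the target during transfer: ω₂·t = 1.4571 rad = 83.49°.
Arrival is 180° from departure on the ellipse, so φ = 180° − 83.49° = 96.5°.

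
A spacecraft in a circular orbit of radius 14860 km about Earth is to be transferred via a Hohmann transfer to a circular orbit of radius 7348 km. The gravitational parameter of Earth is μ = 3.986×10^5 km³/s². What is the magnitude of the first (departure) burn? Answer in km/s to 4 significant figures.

Transfer-ellipse semi-major axis a_t = (r₁ + r₂)/2 = (14860 + 7348)/2 = 11104 km.
On the circular orbit at r = 14860 km, v_c = √(μ/r) = 5.179 km/s.
Transfer-orbit speed at the same r (vis-viva, a = a_t): v_t = √[μ(2/r − 1/a_t)] = 4.213 km/s.
Δv₁ = |v_t − v_c| = |4.213 − 5.179| = 0.9660 km/s.

Δv₁ = 0.9660 km/s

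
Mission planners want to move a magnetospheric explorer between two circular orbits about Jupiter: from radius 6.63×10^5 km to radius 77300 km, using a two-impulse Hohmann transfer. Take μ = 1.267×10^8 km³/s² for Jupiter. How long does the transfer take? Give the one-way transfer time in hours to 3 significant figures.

t = 17.5 hours

The Hohmann ellipse has a_t = (r₁ + r₂)/2 = 3.7015×10^5 km.
By Kepler's third law the transfer-orbit period is T = 2π√(a_t³/μ), so t = T/2 = 62850 s.
Converting: 62850 s ÷ 3600 s/hour = 17.5 hours.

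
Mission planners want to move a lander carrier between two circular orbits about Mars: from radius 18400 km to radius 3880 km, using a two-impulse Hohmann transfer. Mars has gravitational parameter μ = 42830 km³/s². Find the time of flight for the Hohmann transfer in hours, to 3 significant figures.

t = 4.96 hours

Semi-major axis of the transfer orbit: a_t = (18400 + 3880)/2 = 11140 km.
Half the transfer-orbit period gives t = π√(a_t³/μ) = 17850 s.
Converting: 17850 s ÷ 3600 s/hour = 4.96 hours.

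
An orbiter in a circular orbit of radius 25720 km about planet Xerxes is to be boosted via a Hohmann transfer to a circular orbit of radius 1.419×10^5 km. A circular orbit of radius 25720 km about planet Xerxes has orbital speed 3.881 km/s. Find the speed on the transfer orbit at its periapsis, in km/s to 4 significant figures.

v = 5.050 km/s

From the circular-orbit relation v² = μ/r at r = 25720 km: μ = v²r = (3.881)² × 25720 = 3.87399×10^5 km³/s².
The Hohmann ellipse has a_t = (r₁ + r₂)/2 = 83810 km.
At periapsis, r = 25720 km.
Applying v² = μ(2/r − 1/a_t): v = 5.050 km/s.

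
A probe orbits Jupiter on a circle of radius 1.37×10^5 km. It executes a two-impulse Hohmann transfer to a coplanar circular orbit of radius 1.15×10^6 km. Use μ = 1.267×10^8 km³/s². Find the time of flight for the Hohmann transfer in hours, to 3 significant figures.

Semi-major axis of the transfer orbit: a_t = (1.370×10^5 + 1.150×10^6)/2 = 6.435×10^5 km.
By Kepler's third law the transfer-orbit period is T = 2π√(a_t³/μ), so t = T/2 = 1.441×10^5 s.
Converting: 1.441×10^5 s ÷ 3600 s/hour = 40.0 hours.

t = 40.0 hours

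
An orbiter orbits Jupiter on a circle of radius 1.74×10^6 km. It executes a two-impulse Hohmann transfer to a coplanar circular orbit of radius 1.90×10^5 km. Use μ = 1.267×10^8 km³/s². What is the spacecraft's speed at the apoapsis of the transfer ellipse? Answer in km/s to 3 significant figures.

v = 3.79 km/s

Transfer-ellipse semi-major axis a_t = (r₁ + r₂)/2 = (1.740×10^6 + 1.900×10^5)/2 = 9.650×10^5 km.
The apoapsis of the transfer ellipse is at r = 1.740×10^6 km.
From the vis-viva equation, v = √[μ(2/r − 1/a_t)] = 3.786 km/s.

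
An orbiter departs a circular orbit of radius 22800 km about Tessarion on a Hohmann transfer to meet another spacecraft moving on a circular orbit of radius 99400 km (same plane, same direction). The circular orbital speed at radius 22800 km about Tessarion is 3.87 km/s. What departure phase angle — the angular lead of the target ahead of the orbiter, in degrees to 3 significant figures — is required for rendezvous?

φ = 93.3°

From the circular-orbit relation v² = μ/r at r = 22800 km: μ = v²r = (3.87)² × 22800 = 3.41473×10^5 km³/s².
Semi-major axis of the transfer orbit: a_t = (22800 + 99400)/2 = 61100 km.
The half-period of the transfer ellipse is t = π√(a_t³/μ) = 81195.75 s.
Target angular speed ω₂ = √(μ/r₂³) = 1.864656×10^-5 rad/s.
Angle swept by the target during transfer: ω₂·t = 1.51402 rad = 86.747°.
The orbiter traverses 180° on the transfer ellipse, so the target must lead by 180° − 86.747° = 93.3°.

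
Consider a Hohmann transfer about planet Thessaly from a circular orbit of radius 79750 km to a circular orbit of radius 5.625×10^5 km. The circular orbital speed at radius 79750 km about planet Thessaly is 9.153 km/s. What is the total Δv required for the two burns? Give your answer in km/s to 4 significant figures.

Δv = 4.690 km/s

From the circular-orbit relation v² = μ/r at r = 79750 km: μ = v²r = (9.153)² × 79750 = 6.68125×10^6 km³/s².
Transfer-ellipse semi-major axis a_t = (r₁ + r₂)/2 = (79750 + 5.625×10^5)/2 = 3.21125×10^5 km.
At r₁ the circular-orbit speed is v₁ = √(μ/r₁) = 9.1530 km/s.
Transfer-orbit speed at r₁ (v² = μ(2/r − 1/a)): v_p = √[μ(2/r₁ − 1/a_t)] = 12.114 km/s.
First burn Δv₁ = |v_p − v₁| = 2.961 km/s.
At r₂, v₂ = √(μ/r₂) = 3.446 km/s.
Transfer-orbit speed at r₂: v_a = √[μ(2/r₂ − 1/a_t)] = 1.717 km/s.
Second burn Δv₂ = |v₂ − v_a| = 1.729 km/s.
Total Δv = Δv₁ + Δv₂ = 4.690 km/s.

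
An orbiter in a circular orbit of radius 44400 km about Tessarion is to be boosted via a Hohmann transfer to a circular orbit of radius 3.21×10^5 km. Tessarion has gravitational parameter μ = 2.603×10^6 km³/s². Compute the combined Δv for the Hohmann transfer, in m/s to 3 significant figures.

The Hohmann ellipse has a_t = (r₁ + r₂)/2 = 1.827×10^5 km.
Circular speed at r₁: v₁ = √(μ/r₁) = √(2.603×10^6/44400) = 7.6568 km/s.
Transfer-orbit speed at r₁ (vis-viva equation): v_p = √[μ(2/r₁ − 1/a_t)] = 10.149 km/s.
First burn Δv₁ = |v_p − v₁| = 2.492 km/s.
At r₂, v₂ = √(μ/r₂) = 2.848 km/s.
Transfer-orbit speed at r₂: v_a = √[μ(2/r₂ − 1/a_t)] = 1.404 km/s.
Second burn Δv₂ = |v₂ − v_a| = 1.444 km/s.
Δv = Δv₁ + Δv₂ = 2.492 + 1.444 = 3.936 km/s.

Δv = 3940 m/s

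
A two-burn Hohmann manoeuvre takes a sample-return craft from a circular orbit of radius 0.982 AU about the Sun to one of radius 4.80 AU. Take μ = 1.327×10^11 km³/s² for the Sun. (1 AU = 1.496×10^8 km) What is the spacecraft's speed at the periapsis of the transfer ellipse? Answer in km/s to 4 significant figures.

v = 38.73 km/s

In km: r₁ = 0.982 × 1.496×10^8 = 1.469072×10^8 km; r₂ = 4.80 × 1.496×10^8 = 7.1808×10^8 km.
Semi-major axis of the transfer orbit: a_t = (1.469072×10^8 + 7.1808×10^8)/2 = 4.324936×10^8 km.
At periapsis, r = 1.469072×10^8 km.
Applying v² = μ(2/r − 1/a_t): v = 38.73 km/s.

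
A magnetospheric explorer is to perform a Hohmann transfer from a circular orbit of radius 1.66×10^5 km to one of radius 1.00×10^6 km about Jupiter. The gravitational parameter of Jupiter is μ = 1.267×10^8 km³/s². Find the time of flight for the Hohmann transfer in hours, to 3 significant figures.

The Hohmann ellipse has a_t = (r₁ + r₂)/2 = 5.830×10^5 km.
Transfer time t = π√(a_t³/μ) = π√((5.830×10^5)³ / 1.267×10^8) = 1.242×10^5 s.
Converting: 1.242×10^5 s ÷ 3600 s/hour = 34.5 hours.

t = 34.5 hours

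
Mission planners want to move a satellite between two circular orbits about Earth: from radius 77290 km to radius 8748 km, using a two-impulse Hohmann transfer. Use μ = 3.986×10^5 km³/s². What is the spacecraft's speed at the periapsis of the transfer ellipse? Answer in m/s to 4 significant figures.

Transfer-ellipse semi-major axis a_t = (r₁ + r₂)/2 = (77290 + 8748)/2 = 43019 km.
The periapsis of the transfer ellipse is at r = 8748 km.
Applying v² = μ(2/r − 1/a_t): v = 9.048 km/s.

v = 9048 m/s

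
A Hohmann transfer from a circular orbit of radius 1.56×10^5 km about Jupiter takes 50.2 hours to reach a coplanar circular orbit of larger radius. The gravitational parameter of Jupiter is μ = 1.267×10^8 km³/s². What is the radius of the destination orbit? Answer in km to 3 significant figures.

Transfer time t = 50.2 hours = 1.8072×10^5 s, and t = π√(a_t³/μ).
So a_t = (μ t²/π²)^(1/3) = (1.267×10^8 × (1.8072×10^5)² / π²)^(1/3) = 7.4845×10^5 km.
Since a_t = (r₁ + r₂)/2, r₂ = 2a_t − r₁ = 2×7.4845×10^5 − 1.560×10^5 = 1.3409×10^6 km.

r₂ = 1.34×10^6 km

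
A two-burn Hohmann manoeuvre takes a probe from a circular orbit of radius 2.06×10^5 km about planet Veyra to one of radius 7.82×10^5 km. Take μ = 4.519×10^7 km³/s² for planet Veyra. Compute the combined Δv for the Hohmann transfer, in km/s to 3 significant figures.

Δv = 6.52 km/s

Semi-major axis of the transfer orbit: a_t = (2.060×10^5 + 7.820×10^5)/2 = 4.940×10^5 km.
At r₁ the circular-orbit speed is v₁ = √(μ/r₁) = 14.811 km/s.
On the transfer ellipse at r₁, vis-viva gives v_p = √[μ(2/r₁ − 1/a_t)] = 18.635 km/s.
First burn Δv₁ = |v_p − v₁| = 3.824 km/s.
At r₂, v₂ = √(μ/r₂) = 7.602 km/s.
Transfer-orbit speed at r₂: v_a = √[μ(2/r₂ − 1/a_t)] = 4.909 km/s.
Second burn Δv₂ = |v₂ − v_a| = 2.693 km/s.
Δv = Δv₁ + Δv₂ = 3.824 + 2.693 = 6.517 km/s.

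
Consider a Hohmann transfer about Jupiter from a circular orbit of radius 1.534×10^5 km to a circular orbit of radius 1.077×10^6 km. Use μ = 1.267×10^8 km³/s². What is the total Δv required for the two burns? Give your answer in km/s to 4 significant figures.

Δv = 14.72 km/s

Transfer-ellipse semi-major axis a_t = (r₁ + r₂)/2 = (1.534×10^5 + 1.077×10^6)/2 = 6.152×10^5 km.
Circular speed at r₁: v₁ = √(μ/r₁) = √(1.267×10^8/1.534×10^5) = 28.7393 km/s.
On the transfer ellipse at r₁, vis-viva gives v_p = √[μ(2/r₁ − 1/a_t)] = 38.0255 km/s.
First burn Δv₁ = |v_p − v₁| = 9.286 km/s.
At r₂, v₂ = √(μ/r₂) = 10.846 km/s.
Transfer-orbit speed at r₂: v_a = √[μ(2/r₂ − 1/a_t)] = 5.4161 km/s.
Second burn Δv₂ = |v₂ − v_a| = 5.430 km/s.
Total Δv = Δv₁ + Δv₂ = 14.72 km/s.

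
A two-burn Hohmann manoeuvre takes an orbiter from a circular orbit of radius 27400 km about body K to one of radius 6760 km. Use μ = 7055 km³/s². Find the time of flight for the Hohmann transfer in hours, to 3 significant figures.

t = 23.2 hours

The Hohmann ellipse has a_t = (r₁ + r₂)/2 = 17080 km.
Half the transfer-orbit period gives t = π√(a_t³/μ) = 83490 s.
Converting: 83490 s ÷ 3600 s/hour = 23.2 hours.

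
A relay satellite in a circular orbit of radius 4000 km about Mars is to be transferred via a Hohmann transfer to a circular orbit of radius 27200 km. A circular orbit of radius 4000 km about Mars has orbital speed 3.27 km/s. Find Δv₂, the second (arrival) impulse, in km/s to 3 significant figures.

Δv₂ = 0.619 km/s

From the circular-orbit relation v² = μ/r at r = 4000 km: μ = v²r = (3.27)² × 4000 = 42771.6 km³/s².
The Hohmann ellipse has a_t = (r₁ + r₂)/2 = 15600 km.
On the circular orbit at r = 27200 km, v_c = √(μ/r) = 1.254 km/s.
Vis-viva on the transfer ellipse at r = 27200 km gives v_t = √[μ(2/r − 1/a_t)] = 0.6350 km/s.
Δv₂ = |v_t − v_c| = |0.6350 − 1.254| = 0.6190 km/s.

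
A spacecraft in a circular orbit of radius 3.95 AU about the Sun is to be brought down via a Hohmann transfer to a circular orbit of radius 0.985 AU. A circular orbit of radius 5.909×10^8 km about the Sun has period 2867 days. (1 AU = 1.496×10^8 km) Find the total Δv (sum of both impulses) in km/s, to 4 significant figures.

From Kepler's third law T² = 4π²r³/μ at r = 5.909×10^8 km, T = 2867 days = 2867 × 86400 s = 2.477088×10^8 s: μ = 4π²r³/T² = 1.32745×10^11 km³/s².
In km: r₁ = 3.95 × 1.496×10^8 = 5.9092×10^8 km; r₂ = 0.985 × 1.496×10^8 = 1.47356×10^8 km.
Transfer-ellipse semi-major axis a_t = (r₁ + r₂)/2 = (5.9092×10^8 + 1.47356×10^8)/2 = 3.69138×10^8 km.
Circular speed at r₁: v₁ = √(μ/r₁) = √(1.32745×10^11/5.9092×10^8) = 14.988 km/s.
Transfer-orbit speed at r₁ (vis-viva): v_a = √[μ(2/r₁ − 1/a_t)] = 9.4697 km/s.
First burn Δv₁ = |v_a − v₁| = 5.518 km/s.
Circular speed at r₂: v₂ = √(μ/r₂) = 30.014 km/s.
Transfer-orbit speed at r₂: v_p = √[μ(2/r₂ − 1/a_t)] = 37.975 km/s.
Second burn Δv₂ = |v₂ − v_p| = 7.961 km/s.
Δv = Δv₁ + Δv₂ = 5.518 + 7.961 = 13.48 km/s.

Δv = 13.48 km/s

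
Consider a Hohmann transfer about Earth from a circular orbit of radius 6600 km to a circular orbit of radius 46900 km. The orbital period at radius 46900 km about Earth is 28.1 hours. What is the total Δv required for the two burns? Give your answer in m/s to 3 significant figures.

Δv = 3980 m/s

From Kepler's third law T² = 4π²r³/μ at r = 46900 km, T = 28.1 hours = 28.1 × 3600 s = 1.0116×10^5 s: μ = 4π²r³/T² = 3.97979×10^5 km³/s².
Transfer-ellipse semi-major axis a_t = (r₁ + r₂)/2 = (6600 + 46900)/2 = 26750 km.
Circular speed at r₁: v₁ = √(μ/r₁) = √(3.97979×10^5/6600) = 7.7653 km/s.
Transfer-orbit speed at r₁ (vis-viva): v_p = √[μ(2/r₁ − 1/a_t)] = 10.282 km/s.
First burn Δv₁ = |v_p − v₁| = 2.517 km/s.
Circular speed at r₂: v₂ = √(μ/r₂) = 2.913 km/s.
Transfer-orbit speed at r₂: v_a = √[μ(2/r₂ − 1/a_t)] = 1.447 km/s.
Second burn Δv₂ = |v₂ − v_a| = 1.466 km/s.
Total Δv = Δv₁ + Δv₂ = 3.983 km/s.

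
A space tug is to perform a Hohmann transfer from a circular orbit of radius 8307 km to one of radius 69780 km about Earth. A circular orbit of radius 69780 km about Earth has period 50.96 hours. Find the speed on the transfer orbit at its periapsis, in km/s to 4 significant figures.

From Kepler's third law T² = 4π²r³/μ at r = 69780 km, T = 50.96 hours = 50.96 × 3600 s = 1.83456×10^5 s: μ = 4π²r³/T² = 3.98555×10^5 km³/s².
The Hohmann ellipse has a_t = (r₁ + r₂)/2 = 39043.5 km.
At periapsis, r = 8307 km.
Vis-viva: v = √[μ(2/r − 1/a_t)] = √[3.98555×10^5 × (2/8307 − 1/39043.5)] = 9.260 km/s.

v = 9.260 km/s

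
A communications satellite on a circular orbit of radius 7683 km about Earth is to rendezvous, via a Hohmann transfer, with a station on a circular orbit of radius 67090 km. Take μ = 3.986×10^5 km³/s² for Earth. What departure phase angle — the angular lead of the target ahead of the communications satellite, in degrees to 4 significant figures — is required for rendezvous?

φ = 105.1°

Semi-major axis of the transfer orbit: a_t = (7683 + 67090)/2 = 37386.5 km.
The half-period of the transfer ellipse is t = π√(a_t³/μ) = 35971 s.
Target angular speed ω₂ = √(μ/r₂³) = 3.6331×10^-5 rad/s.
Angle swept by the target during transfer: ω₂·t = 1.3069 rad = 74.88°.
Arrival is 180° from departure on the ellipse, so φ = 180° − 74.88° = 105.1°.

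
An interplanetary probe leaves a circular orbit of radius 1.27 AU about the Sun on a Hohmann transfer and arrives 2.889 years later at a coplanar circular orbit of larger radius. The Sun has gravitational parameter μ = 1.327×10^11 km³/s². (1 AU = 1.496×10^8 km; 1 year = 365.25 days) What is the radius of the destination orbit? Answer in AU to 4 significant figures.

In km: r₁ = 1.27 × 1.496×10^8 = 1.89992×10^8 km.
Transfer time t = 2.889 years × 365.25 × 86400 s = 9.11699064×10^7 s, and t = π√(a_t³/μ).
So a_t = (μ t²/π²)^(1/3) = (1.327×10^11 × (9.11699064×10^7)² / π²)^(1/3) = 4.8168×10^8 km.
Since a_t = (r₁ + r₂)/2, r₂ = 2a_t − r₁ = 2×4.8168×10^8 − 1.89992×10^8 = 7.73368×10^8 km.
In AU: r₂ = 7.73368×10^8 / 1.496×10^8 = 5.170 AU.

r₂ = 5.170 AU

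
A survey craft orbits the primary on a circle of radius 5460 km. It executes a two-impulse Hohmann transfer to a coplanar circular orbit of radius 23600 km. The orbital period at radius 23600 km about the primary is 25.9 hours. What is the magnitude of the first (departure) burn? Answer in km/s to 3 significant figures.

Δv₁ = 0.907 km/s

From Kepler's third law T² = 4π²r³/μ at r = 23600 km, T = 25.9 hours = 25.9 × 3600 s = 93240 s: μ = 4π²r³/T² = 59688.6 km³/s².
The Hohmann ellipse has a_t = (r₁ + r₂)/2 = 14530 km.
Circular speed at r = 5460 km: v_c = √(μ/r) = 3.3064 km/s.
Vis-viva on the transfer ellipse at r = 5460 km gives v_t = √[μ(2/r − 1/a_t)] = 4.2138 km/s.
Δv₁ = |v_t − v_c| = |4.2138 − 3.3064| = 0.9074 km/s.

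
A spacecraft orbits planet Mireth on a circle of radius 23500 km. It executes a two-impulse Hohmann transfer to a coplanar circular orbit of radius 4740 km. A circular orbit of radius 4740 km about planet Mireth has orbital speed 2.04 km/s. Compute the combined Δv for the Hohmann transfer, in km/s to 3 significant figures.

From the circular-orbit relation v² = μ/r at r = 4740 km: μ = v²r = (2.04)² × 4740 = 19726.0 km³/s².
Transfer-ellipse semi-major axis a_t = (r₁ + r₂)/2 = (23500 + 4740)/2 = 14120 km.
Circular speed at r₁: v₁ = √(μ/r₁) = √(19726.0/23500) = 0.91619 km/s.
On the transfer ellipse at r₁, vis-viva equation gives v_a = √[μ(2/r₁ − 1/a_t)] = 0.53083 km/s.
First burn Δv₁ = |v_a − v₁| = 0.38536 km/s.
Circular speed at r₂: v₂ = √(μ/r₂) = 2.04000 km/s.
Transfer-orbit speed at r₂: v_p = √[μ(2/r₂ − 1/a_t)] = 2.63176 km/s.
Second burn Δv₂ = |v₂ − v_p| = 0.59176 km/s.
Δv = Δv₁ + Δv₂ = 0.38536 + 0.59176 = 0.9771 km/s.

Δv = 0.977 km/s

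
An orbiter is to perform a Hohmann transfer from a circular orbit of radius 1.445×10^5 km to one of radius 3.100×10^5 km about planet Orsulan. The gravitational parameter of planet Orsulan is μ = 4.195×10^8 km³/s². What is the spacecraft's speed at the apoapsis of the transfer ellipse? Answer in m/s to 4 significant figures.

v = 29330 m/s

The Hohmann ellipse has a_t = (r₁ + r₂)/2 = 2.2725×10^5 km.
The apoapsis of the transfer ellipse is at r = 3.100×10^5 km.
Vis-viva: v = √[μ(2/r − 1/a_t)] = √[4.195×10^8 × (2/3.100×10^5 − 1/2.2725×10^5)] = 29.33 km/s.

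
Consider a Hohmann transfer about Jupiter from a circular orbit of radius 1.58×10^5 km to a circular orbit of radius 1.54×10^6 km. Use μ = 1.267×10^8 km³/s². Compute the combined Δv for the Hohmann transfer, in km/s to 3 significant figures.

Semi-major axis of the transfer orbit: a_t = (1.580×10^5 + 1.540×10^6)/2 = 8.490×10^5 km.
At r₁ the circular-orbit speed is v₁ = √(μ/r₁) = 28.318 km/s.
Transfer-orbit speed at r₁ (vis-viva): v_p = √[μ(2/r₁ − 1/a_t)] = 38.139 km/s.
First burn Δv₁ = |v_p − v₁| = 9.821 km/s.
Circular speed at r₂: v₂ = √(μ/r₂) = 9.070 km/s.
Transfer-orbit speed at r₂: v_a = √[μ(2/r₂ − 1/a_t)] = 3.913 km/s.
Second burn Δv₂ = |v₂ − v_a| = 5.157 km/s.
Δv = Δv₁ + Δv₂ = 9.821 + 5.157 = 14.98 km/s.

Δv = 15.0 km/s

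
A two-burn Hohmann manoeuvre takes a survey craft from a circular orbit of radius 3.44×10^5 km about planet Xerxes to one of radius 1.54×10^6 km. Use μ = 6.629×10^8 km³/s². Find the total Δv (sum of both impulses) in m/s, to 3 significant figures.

Transfer-ellipse semi-major axis a_t = (r₁ + r₂)/2 = (3.440×10^5 + 1.540×10^6)/2 = 9.420×10^5 km.
At r₁ the circular-orbit speed is v₁ = √(μ/r₁) = 43.90 km/s.
Transfer-orbit speed at r₁ (vis-viva equation): v_p = √[μ(2/r₁ − 1/a_t)] = 56.13 km/s.
First burn Δv₁ = |v_p − v₁| = 12.23 km/s.
At r₂, v₂ = √(μ/r₂) = 20.75 km/s.
Transfer-orbit speed at r₂: v_a = √[μ(2/r₂ − 1/a_t)] = 12.54 km/s.
Second burn Δv₂ = |v₂ − v_a| = 8.210 km/s.
Δv = Δv₁ + Δv₂ = 12.23 + 8.210 = 20.44 km/s.

Δv = 20400 m/s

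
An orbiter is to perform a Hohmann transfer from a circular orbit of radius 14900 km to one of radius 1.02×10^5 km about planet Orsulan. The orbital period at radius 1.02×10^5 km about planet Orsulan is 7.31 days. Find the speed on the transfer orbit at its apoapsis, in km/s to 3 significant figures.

From Kepler's third law T² = 4π²r³/μ at r = 1.02×10^5 km, T = 7.31 days = 7.31 × 86400 s = 6.31584×10^5 s: μ = 4π²r³/T² = 1.05026×10^5 km³/s².
The Hohmann ellipse has a_t = (r₁ + r₂)/2 = 58450 km.
At apoapsis, r = 1.020×10^5 km.
Applying v² = μ(2/r − 1/a_t): v = 0.5123 km/s.

v = 0.512 km/s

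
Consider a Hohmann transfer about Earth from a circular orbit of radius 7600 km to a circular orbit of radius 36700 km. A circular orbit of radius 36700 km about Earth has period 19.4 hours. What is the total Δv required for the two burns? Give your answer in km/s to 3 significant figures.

From Kepler's third law T² = 4π²r³/μ at r = 36700 km, T = 19.4 hours = 19.4 × 3600 s = 69840 s: μ = 4π²r³/T² = 4.00082×10^5 km³/s².
Transfer-ellipse semi-major axis a_t = (r₁ + r₂)/2 = (7600 + 36700)/2 = 22150 km.
At r₁ the circular-orbit speed is v₁ = √(μ/r₁) = 7.255510 km/s.
Transfer-orbit speed at r₁ (vis-viva equation): v_p = √[μ(2/r₁ − 1/a_t)] = 9.339295 km/s.
First burn Δv₁ = |v_p − v₁| = 2.083785 km/s.
Circular speed at r₂: v₂ = √(μ/r₂) = 3.301731 km/s.
Transfer-orbit speed at r₂: v_a = √[μ(2/r₂ − 1/a_t)] = 1.934023 km/s.
Second burn Δv₂ = |v₂ − v_a| = 1.367708 km/s.
Δv = Δv₁ + Δv₂ = 2.083785 + 1.367708 = 3.451 km/s.

Δv = 3.45 km/s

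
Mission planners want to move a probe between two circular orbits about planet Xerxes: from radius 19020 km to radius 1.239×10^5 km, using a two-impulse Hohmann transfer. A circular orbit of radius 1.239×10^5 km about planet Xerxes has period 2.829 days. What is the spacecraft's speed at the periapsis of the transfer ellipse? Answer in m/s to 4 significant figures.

v = 10700 m/s

From Kepler's third law T² = 4π²r³/μ at r = 1.239×10^5 km, T = 2.829 days = 2.829 × 86400 s = 2.444256×10^5 s: μ = 4π²r³/T² = 1.25684×10^6 km³/s².
Semi-major axis of the transfer orbit: a_t = (19020 + 1.239×10^5)/2 = 71460 km.
The periapsis of the transfer ellipse is at r = 19020 km.
Vis-viva: v = √[μ(2/r − 1/a_t)] = √[1.25684×10^6 × (2/19020 − 1/71460)] = 10.70 km/s.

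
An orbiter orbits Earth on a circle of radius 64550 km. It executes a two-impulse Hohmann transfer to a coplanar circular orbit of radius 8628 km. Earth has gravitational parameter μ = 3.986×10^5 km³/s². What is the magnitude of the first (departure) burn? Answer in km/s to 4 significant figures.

Δv₁ = 1.278 km/s

Semi-major axis of the transfer orbit: a_t = (64550 + 8628)/2 = 36589 km.
Circular speed at r = 64550 km: v_c = √(μ/r) = 2.485 km/s.
Vis-viva on the transfer ellipse at r = 64550 km gives v_t = √[μ(2/r − 1/a_t)] = 1.207 km/s.
Δv₁ = |v_t − v_c| = |1.207 − 2.485| = 1.278 km/s.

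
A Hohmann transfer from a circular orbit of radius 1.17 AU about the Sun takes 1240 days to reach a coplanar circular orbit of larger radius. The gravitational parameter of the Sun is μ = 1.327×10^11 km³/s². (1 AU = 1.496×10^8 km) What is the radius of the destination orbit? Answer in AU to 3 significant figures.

r₂ = 6.00 AU

In km: r₁ = 1.17 × 1.496×10^8 = 1.75032×10^8 km.
Transfer time t = 1240 days = 1.07136×10^8 s, and t = π√(a_t³/μ).
So a_t = (μ t²/π²)^(1/3) = (1.327×10^11 × (1.07136×10^8)² / π²)^(1/3) = 5.3639×10^8 km.
Since a_t = (r₁ + r₂)/2, r₂ = 2a_t − r₁ = 2×5.3639×10^8 − 1.75032×10^8 = 8.97748×10^8 km.
In AU: r₂ = 8.97748×10^8 / 1.496×10^8 = 6.00 AU.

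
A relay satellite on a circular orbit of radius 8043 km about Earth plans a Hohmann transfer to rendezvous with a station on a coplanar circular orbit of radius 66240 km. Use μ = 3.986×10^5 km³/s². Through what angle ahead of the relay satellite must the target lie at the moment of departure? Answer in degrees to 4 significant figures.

φ = 104.4°

Semi-major axis of the transfer orbit: a_t = (8043 + 66240)/2 = 37141.5 km.
Transfer time t = π√(a_t³/μ) = 35618 s.
The target's mean motion on its circular orbit is ω₂ = √(μ/r₂³) = 3.7033×10^-5 rad/s.
Angle swept by the target during transfer: ω₂·t = 1.31904 rad = 75.58°.
The relay satellite traverses 180° on the transfer ellipse, so the target must lead by 180° − 75.58° = 104.4°.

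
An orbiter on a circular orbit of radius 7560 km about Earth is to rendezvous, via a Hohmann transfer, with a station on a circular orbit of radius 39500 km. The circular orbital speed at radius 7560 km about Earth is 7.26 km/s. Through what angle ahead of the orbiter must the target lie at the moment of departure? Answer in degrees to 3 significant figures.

φ = 97.2°

From the circular-orbit relation v² = μ/r at r = 7560 km: μ = v²r = (7.26)² × 7560 = 3.98469×10^5 km³/s².
Transfer-ellipse semi-major axis a_t = (r₁ + r₂)/2 = (7560 + 39500)/2 = 23530 km.
The half-period of the transfer ellipse is t = π√(a_t³/μ) = 17963 s.
The target's mean motion on its circular orbit is ω₂ = √(μ/r₂³) = 8.0408×10^-5 rad/s.
Angle swept by the target during transfer: ω₂·t = 1.4444 rad = 82.76°.
Arrival is 180° from departure on the ellipse, so φ = 180° − 82.76° = 97.2°.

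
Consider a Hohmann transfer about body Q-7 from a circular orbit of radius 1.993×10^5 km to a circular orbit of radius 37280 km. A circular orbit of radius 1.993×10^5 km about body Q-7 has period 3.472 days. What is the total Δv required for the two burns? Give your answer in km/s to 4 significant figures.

Δv = 4.707 km/s

From Kepler's third law T² = 4π²r³/μ at r = 1.993×10^5 km, T = 3.472 days = 3.472 × 86400 s = 2.999808×10^5 s: μ = 4π²r³/T² = 3.47292×10^6 km³/s².
Semi-major axis of the transfer orbit: a_t = (1.993×10^5 + 37280)/2 = 1.1829×10^5 km.
At r₁ the circular-orbit speed is v₁ = √(μ/r₁) = 4.174 km/s.
Transfer-orbit speed at r₁ (v² = μ(2/r − 1/a)): v_a = √[μ(2/r₁ − 1/a_t)] = 2.343 km/s.
First burn Δv₁ = |v_a − v₁| = 1.831 km/s.
At r₂, v₂ = √(μ/r₂) = 9.6518 km/s.
Transfer-orbit speed at r₂: v_p = √[μ(2/r₂ − 1/a_t)] = 12.528 km/s.
Second burn Δv₂ = |v₂ − v_p| = 2.876 km/s.
Δv = Δv₁ + Δv₂ = 1.831 + 2.876 = 4.707 km/s.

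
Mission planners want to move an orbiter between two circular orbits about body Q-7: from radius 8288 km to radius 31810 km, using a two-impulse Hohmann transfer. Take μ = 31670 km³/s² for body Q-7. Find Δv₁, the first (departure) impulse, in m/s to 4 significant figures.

Transfer-ellipse semi-major axis a_t = (r₁ + r₂)/2 = (8288 + 31810)/2 = 20049 km.
On the circular orbit at r = 8288 km, v_c = √(μ/r) = 1.9548 km/s.
Vis-viva on the transfer ellipse at r = 8288 km gives v_t = √[μ(2/r − 1/a_t)] = 2.4623 km/s.
Δv₁ = |v_t − v_c| = |2.4623 − 1.9548| = 0.5075 km/s.

Δv₁ = 507.5 m/s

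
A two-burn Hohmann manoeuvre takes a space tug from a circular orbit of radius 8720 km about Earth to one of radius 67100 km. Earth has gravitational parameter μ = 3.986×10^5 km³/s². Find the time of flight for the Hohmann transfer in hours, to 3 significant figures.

t = 10.2 hours

Semi-major axis of the transfer orbit: a_t = (8720 + 67100)/2 = 37910 km.
By Kepler's third law the transfer-orbit period is T = 2π√(a_t³/μ), so t = T/2 = 36730 s.
Converting: 36730 s ÷ 3600 s/hour = 10.2 hours.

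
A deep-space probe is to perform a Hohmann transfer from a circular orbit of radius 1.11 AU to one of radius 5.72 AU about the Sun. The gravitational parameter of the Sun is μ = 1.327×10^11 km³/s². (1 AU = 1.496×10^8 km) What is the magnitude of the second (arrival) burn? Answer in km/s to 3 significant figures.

Δv₂ = 5.35 km/s

In km: r₁ = 1.11 × 1.496×10^8 = 1.66056×10^8 km; r₂ = 5.72 × 1.496×10^8 = 8.55712×10^8 km.
The Hohmann ellipse has a_t = (r₁ + r₂)/2 = 5.10884×10^8 km.
On the circular orbit at r = 8.55712×10^8 km, v_c = √(μ/r) = 12.453 km/s.
Transfer-orbit speed at the same r (vis-viva, a = a_t): v_t = √[μ(2/r − 1/a_t)] = 7.0997 km/s.
Δv₂ = |v_t − v_c| = |7.0997 − 12.453| = 5.353 km/s.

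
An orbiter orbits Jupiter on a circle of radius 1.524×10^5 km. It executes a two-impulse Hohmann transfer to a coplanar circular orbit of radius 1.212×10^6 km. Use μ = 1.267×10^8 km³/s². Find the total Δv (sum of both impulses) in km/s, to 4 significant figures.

The Hohmann ellipse has a_t = (r₁ + r₂)/2 = 6.822×10^5 km.
At r₁ the circular-orbit speed is v₁ = √(μ/r₁) = 28.8334 km/s.
On the transfer ellipse at r₁, vis-viva gives v_p = √[μ(2/r₁ − 1/a_t)] = 38.4318 km/s.
First burn Δv₁ = |v_p − v₁| = 9.598 km/s.
At r₂, v₂ = √(μ/r₂) = 10.2244 km/s.
Transfer-orbit speed at r₂: v_a = √[μ(2/r₂ − 1/a_t)] = 4.83252 km/s.
Second burn Δv₂ = |v₂ − v_a| = 5.392 km/s.
Δv = Δv₁ + Δv₂ = 9.598 + 5.392 = 14.99 km/s.

Δv = 14.99 km/s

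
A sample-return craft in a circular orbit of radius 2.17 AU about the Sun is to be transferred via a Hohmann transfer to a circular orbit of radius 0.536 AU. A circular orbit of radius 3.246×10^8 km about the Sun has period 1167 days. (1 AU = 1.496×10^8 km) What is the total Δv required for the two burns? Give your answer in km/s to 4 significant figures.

Δv = 18.34 km/s

From Kepler's third law T² = 4π²r³/μ at r = 3.246×10^8 km, T = 1167 days = 1167 × 86400 s = 1.008288×10^8 s: μ = 4π²r³/T² = 1.32812×10^11 km³/s².
In km: r₁ = 2.17 × 1.496×10^8 = 3.24632×10^8 km; r₂ = 0.536 × 1.496×10^8 = 8.01856×10^7 km.
Transfer-ellipse semi-major axis a_t = (r₁ + r₂)/2 = (3.24632×10^8 + 8.01856×10^7)/2 = 2.024088×10^8 km.
Circular speed at r₁: v₁ = √(μ/r₁) = √(1.32812×10^11/3.24632×10^8) = 20.227 km/s.
On the transfer ellipse at r₁, v² = μ(2/r − 1/a) gives v_a = √[μ(2/r₁ − 1/a_t)] = 12.731 km/s.
First burn Δv₁ = |v_a − v₁| = 7.496 km/s.
Circular speed at r₂: v₂ = √(μ/r₂) = 40.70 km/s.
Transfer-orbit speed at r₂: v_p = √[μ(2/r₂ − 1/a_t)] = 51.54 km/s.
Second burn Δv₂ = |v₂ − v_p| = 10.84 km/s.
Total Δv = Δv₁ + Δv₂ = 18.34 km/s.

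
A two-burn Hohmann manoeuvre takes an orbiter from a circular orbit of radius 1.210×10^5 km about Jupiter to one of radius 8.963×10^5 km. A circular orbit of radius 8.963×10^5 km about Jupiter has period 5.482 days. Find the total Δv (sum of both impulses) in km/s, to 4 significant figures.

From Kepler's third law T² = 4π²r³/μ at r = 8.963×10^5 km, T = 5.482 days = 5.482 × 86400 s = 4.736448×10^5 s: μ = 4π²r³/T² = 1.26711×10^8 km³/s².
Semi-major axis of the transfer orbit: a_t = (1.210×10^5 + 8.963×10^5)/2 = 5.0865×10^5 km.
Circular speed at r₁: v₁ = √(μ/r₁) = √(1.26711×10^8/1.210×10^5) = 32.36 km/s.
On the transfer ellipse at r₁, vis-viva gives v_p = √[μ(2/r₁ − 1/a_t)] = 42.96 km/s.
First burn Δv₁ = |v_p − v₁| = 10.60 km/s.
Circular speed at r₂: v₂ = √(μ/r₂) = 11.89 km/s.
Transfer-orbit speed at r₂: v_a = √[μ(2/r₂ − 1/a_t)] = 5.799 km/s.
Second burn Δv₂ = |v₂ − v_a| = 6.091 km/s.
Total Δv = Δv₁ + Δv₂ = 16.69 km/s.

Δv = 16.69 km/s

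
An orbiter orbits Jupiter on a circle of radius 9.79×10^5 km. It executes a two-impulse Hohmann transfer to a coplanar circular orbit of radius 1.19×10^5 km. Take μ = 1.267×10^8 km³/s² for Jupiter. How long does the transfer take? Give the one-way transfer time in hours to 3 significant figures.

t = 31.5 hours

Transfer-ellipse semi-major axis a_t = (r₁ + r₂)/2 = (9.790×10^5 + 1.190×10^5)/2 = 5.490×10^5 km.
By Kepler's third law the transfer-orbit period is T = 2π√(a_t³/μ), so t = T/2 = 1.135×10^5 s.
Converting: 1.135×10^5 s ÷ 3600 s/hour = 31.5 hours.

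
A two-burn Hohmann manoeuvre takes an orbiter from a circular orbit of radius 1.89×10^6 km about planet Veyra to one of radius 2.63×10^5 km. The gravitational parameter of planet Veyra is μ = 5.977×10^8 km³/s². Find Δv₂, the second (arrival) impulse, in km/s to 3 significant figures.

Δv₂ = 15.5 km/s

Transfer-ellipse semi-major axis a_t = (r₁ + r₂)/2 = (1.890×10^6 + 2.630×10^5)/2 = 1.0765×10^6 km.
Circular speed at r = 2.630×10^5 km: v_c = √(μ/r) = 47.6720 km/s.
Vis-viva on the transfer ellipse at r = 2.630×10^5 km gives v_t = √[μ(2/r − 1/a_t)] = 63.1666 km/s.
Δv₂ = |v_t − v_c| = |63.1666 − 47.6720| = 15.49 km/s.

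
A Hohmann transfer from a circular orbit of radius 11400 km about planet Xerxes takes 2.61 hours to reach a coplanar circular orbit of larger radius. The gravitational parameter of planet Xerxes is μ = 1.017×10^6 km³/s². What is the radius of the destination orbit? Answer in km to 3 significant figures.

Transfer time t = 2.61 hours = 9396 s, and t = π√(a_t³/μ).
So a_t = (μ t²/π²)^(1/3) = (1.017×10^6 × (9396)² / π²)^(1/3) = 20875.4 km.
Since a_t = (r₁ + r₂)/2, r₂ = 2a_t − r₁ = 2×20875.4 − 11400 = 30350.8 km.

r₂ = 30400 km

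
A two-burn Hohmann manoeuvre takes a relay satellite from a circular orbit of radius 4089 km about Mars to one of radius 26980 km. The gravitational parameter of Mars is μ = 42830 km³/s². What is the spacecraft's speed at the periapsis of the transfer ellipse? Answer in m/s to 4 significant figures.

v = 4265 m/s

Semi-major axis of the transfer orbit: a_t = (4089 + 26980)/2 = 15534.5 km.
The periapsis of the transfer ellipse is at r = 4089 km.
Applying v² = μ(2/r − 1/a_t): v = 4.265 km/s.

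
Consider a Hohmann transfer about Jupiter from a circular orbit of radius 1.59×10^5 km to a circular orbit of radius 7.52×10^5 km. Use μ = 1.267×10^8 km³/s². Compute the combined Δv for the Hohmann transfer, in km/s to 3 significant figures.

Transfer-ellipse semi-major axis a_t = (r₁ + r₂)/2 = (1.590×10^5 + 7.520×10^5)/2 = 4.555×10^5 km.
At r₁ the circular-orbit speed is v₁ = √(μ/r₁) = 28.229 km/s.
Transfer-orbit speed at r₁ (vis-viva): v_p = √[μ(2/r₁ − 1/a_t)] = 36.271 km/s.
First burn Δv₁ = |v_p − v₁| = 8.042 km/s.
Circular speed at r₂: v₂ = √(μ/r₂) = 12.98 km/s.
Transfer-orbit speed at r₂: v_a = √[μ(2/r₂ − 1/a_t)] = 7.669 km/s.
Second burn Δv₂ = |v₂ − v_a| = 5.311 km/s.
Total Δv = Δv₁ + Δv₂ = 13.35 km/s.

Δv = 13.4 km/s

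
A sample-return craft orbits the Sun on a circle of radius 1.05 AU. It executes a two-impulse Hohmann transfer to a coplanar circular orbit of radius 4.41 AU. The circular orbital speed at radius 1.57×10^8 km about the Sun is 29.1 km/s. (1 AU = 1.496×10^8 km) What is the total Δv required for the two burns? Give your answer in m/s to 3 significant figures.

Δv = 13300 m/s

From the circular-orbit relation v² = μ/r at r = 1.57×10^8 km: μ = v²r = (29.1)² × 1.57×10^8 = 1.32949×10^11 km³/s².
In km: r₁ = 1.05 × 1.496×10^8 = 1.5708×10^8 km; r₂ = 4.41 × 1.496×10^8 = 6.59736×10^8 km.
The Hohmann ellipse has a_t = (r₁ + r₂)/2 = 4.08408×10^8 km.
Circular speed at r₁: v₁ = √(μ/r₁) = √(1.32949×10^11/1.5708×10^8) = 29.0926 km/s.
Transfer-orbit speed at r₁ (v² = μ(2/r − 1/a)): v_p = √[μ(2/r₁ − 1/a_t)] = 36.9760 km/s.
First burn Δv₁ = |v_p − v₁| = 7.8834 km/s.
At r₂, v₂ = √(μ/r₂) = 14.1957 km/s.
Transfer-orbit speed at r₂: v_a = √[μ(2/r₂ − 1/a_t)] = 8.80382 km/s.
Second burn Δv₂ = |v₂ − v_a| = 5.3919 km/s.
Total Δv = Δv₁ + Δv₂ = 13.28 km/s.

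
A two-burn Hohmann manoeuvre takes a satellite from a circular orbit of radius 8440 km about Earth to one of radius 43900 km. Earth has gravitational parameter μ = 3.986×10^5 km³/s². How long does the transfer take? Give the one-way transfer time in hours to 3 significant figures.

The Hohmann ellipse has a_t = (r₁ + r₂)/2 = 26170 km.
By Kepler's third law the transfer-orbit period is T = 2π√(a_t³/μ), so t = T/2 = 21070 s.
Converting: 21070 s ÷ 3600 s/hour = 5.85 hours.

t = 5.85 hours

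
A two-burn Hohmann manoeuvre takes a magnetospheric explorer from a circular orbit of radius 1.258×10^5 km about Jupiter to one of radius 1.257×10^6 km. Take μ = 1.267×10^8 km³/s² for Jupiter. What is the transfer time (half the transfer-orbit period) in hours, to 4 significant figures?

t = 44.57 hours

The Hohmann ellipse has a_t = (r₁ + r₂)/2 = 6.914×10^5 km.
Half the transfer-orbit period gives t = π√(a_t³/μ) = 1.6046×10^5 s.
Converting: 1.6046×10^5 s ÷ 3600 s/hour = 44.57 hours.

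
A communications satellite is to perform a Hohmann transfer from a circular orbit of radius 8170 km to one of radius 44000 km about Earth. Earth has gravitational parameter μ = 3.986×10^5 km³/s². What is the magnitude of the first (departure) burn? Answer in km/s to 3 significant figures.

Δv₁ = 2.09 km/s

Transfer-ellipse semi-major axis a_t = (r₁ + r₂)/2 = (8170 + 44000)/2 = 26085 km.
Circular speed at r = 8170 km: v_c = √(μ/r) = 6.985 km/s.
Vis-viva on the transfer ellipse at r = 8170 km gives v_t = √[μ(2/r − 1/a_t)] = 9.072 km/s.
Δv₁ = |v_t − v_c| = |9.072 − 6.985| = 2.087 km/s.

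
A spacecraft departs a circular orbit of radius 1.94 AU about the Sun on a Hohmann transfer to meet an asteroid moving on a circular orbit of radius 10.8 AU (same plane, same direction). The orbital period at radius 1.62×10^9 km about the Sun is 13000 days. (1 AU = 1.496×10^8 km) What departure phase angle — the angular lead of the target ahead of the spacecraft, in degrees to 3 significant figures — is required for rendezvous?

φ = 98.5°

From Kepler's third law T² = 4π²r³/μ at r = 1.62×10^9 km, T = 13000 days = 13000 × 86400 s = 1.1232×10^9 s: μ = 4π²r³/T² = 1.33043×10^11 km³/s².
In km: r₁ = 1.94 × 1.496×10^8 = 2.90224×10^8 km; r₂ = 10.8 × 1.496×10^8 = 1.61568×10^9 km.
Semi-major axis of the transfer orbit: a_t = (2.90224×10^8 + 1.61568×10^9)/2 = 9.52952×10^8 km.
The half-period of the transfer ellipse is t = π√(a_t³/μ) = 2.534×10^8 s.
The target's mean motion on its circular orbit is ω₂ = √(μ/r₂³) = 5.616×10^-9 rad/s.
Angle swept by the target during transfer: ω₂·t = 1.4231 rad = 81.54°.
The spacecraft traverses 180° on the transfer ellipse, so the target must lead by 180° − 81.54° = 98.5°.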